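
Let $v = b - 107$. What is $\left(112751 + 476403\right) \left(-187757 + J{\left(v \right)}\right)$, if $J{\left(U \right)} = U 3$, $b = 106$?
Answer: $-110619555040$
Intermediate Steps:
$v = -1$ ($v = 106 - 107 = -1$)
$J{\left(U \right)} = 3 U$
$\left(112751 + 476403\right) \left(-187757 + J{\left(v \right)}\right) = \left(112751 + 476403\right) \left(-187757 + 3 \left(-1\right)\right) = 589154 \left(-187757 - 3\right) = 589154 \left(-187760\right) = -110619555040$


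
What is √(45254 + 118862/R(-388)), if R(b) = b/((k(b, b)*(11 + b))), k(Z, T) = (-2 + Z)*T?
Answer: √17476325114 ≈ 1.3220e+5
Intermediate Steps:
k(Z, T) = T*(-2 + Z)
R(b) = 1/((-2 + b)*(11 + b)) (R(b) = b/(((b*(-2 + b))*(11 + b))) = b/((b*(-2 + b)*(11 + b))) = b*(1/(b*(-2 + b)*(11 + b))) = 1/((-2 + b)*(11 + b)))
√(45254 + 118862/R(-388)) = √(45254 + 118862/((1/((-2 - 388)*(11 - 388))))) = √(45254 + 118862/((1/(-390*(-377))))) = √(45254 + 118862/((-1/390*(-1/377)))) = √(45254 + 118862/(1/147030)) = √(45254 + 118862*147030) = √(45254 + 17476279860) = √17476325114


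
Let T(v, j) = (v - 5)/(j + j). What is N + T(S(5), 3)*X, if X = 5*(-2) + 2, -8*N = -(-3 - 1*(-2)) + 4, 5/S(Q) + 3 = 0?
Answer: 595/72 ≈ 8.2639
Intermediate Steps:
S(Q) = -5/3 (S(Q) = 5/(-3 + 0) = 5/(-3) = 5*(-⅓) = -5/3)
N = -5/8 (N = -(-(-3 - 1*(-2)) + 4)/8 = -(-(-3 + 2) + 4)/8 = -(-1*(-1) + 4)/8 = -(1 + 4)/8 = -⅛*5 = -5/8 ≈ -0.62500)
X = -8 (X = -10 + 2 = -8)
T(v, j) = (-5 + v)/(2*j) (T(v, j) = (-5 + v)/((2*j)) = (-5 + v)*(1/(2*j)) = (-5 + v)/(2*j))
N + T(S(5), 3)*X = -5/8 + ((½)*(-5 - 5/3)/3)*(-8) = -5/8 + ((½)*(⅓)*(-20/3))*(-8) = -5/8 - 10/9*(-8) = -5/8 + 80/9 = 595/72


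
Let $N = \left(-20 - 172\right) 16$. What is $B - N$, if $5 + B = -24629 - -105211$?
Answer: $83649$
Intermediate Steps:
$N = -3072$ ($N = \left(-192\right) 16 = -3072$)
$B = 80577$ ($B = -5 - -80582 = -5 + \left(-24629 + 105211\right) = -5 + 80582 = 80577$)
$B - N = 80577 - -3072 = 80577 + 3072 = 83649$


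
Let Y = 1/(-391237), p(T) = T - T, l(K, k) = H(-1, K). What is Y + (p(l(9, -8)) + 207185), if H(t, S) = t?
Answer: 81058437844/391237 ≈ 2.0719e+5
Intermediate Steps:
l(K, k) = -1
p(T) = 0
Y = -1/391237 ≈ -2.5560e-6
Y + (p(l(9, -8)) + 207185) = -1/391237 + (0 + 207185) = -1/391237 + 207185 = 81058437844/391237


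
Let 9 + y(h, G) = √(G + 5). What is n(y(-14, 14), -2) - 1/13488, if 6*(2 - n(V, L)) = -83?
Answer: 213559/13488 ≈ 15.833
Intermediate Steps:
y(h, G) = -9 + √(5 + G) (y(h, G) = -9 + √(G + 5) = -9 + √(5 + G))
n(V, L) = 95/6 (n(V, L) = 2 - ⅙*(-83) = 2 + 83/6 = 95/6)
n(y(-14, 14), -2) - 1/13488 = 95/6 - 1/13488 = 213559/13488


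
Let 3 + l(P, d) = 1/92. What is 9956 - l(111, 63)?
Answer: 916227/92 ≈ 9959.0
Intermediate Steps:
l(P, d) = -275/92 (l(P, d) = -3 + 1/92 = -275/92)
9956 - l(111, 63) = 9956 - 1*(-275/92) = 9956 + 275/92 = 916227/92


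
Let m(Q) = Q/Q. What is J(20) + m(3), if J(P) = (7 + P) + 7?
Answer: 35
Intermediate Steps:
J(P) = 14 + P
m(Q) = 1
J(20) + m(3) = (14 + 20) + 1 = 34 + 1 = 35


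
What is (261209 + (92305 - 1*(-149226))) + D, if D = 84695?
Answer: 587435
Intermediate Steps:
(261209 + (92305 - 1*(-149226))) + D = (261209 + (92305 - 1*(-149226))) + 84695 = (261209 + (92305 + 149226)) + 84695 = (261209 + 241531) + 84695 = 502740 + 84695 = 587435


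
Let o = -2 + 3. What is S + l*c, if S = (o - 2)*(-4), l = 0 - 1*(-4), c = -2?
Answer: -4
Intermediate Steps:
o = 1
l = 4 (l = 0 + 4 = 4)
S = 4 (S = (1 - 2)*(-4) = -1*(-4) = 4)
S + l*c = 4 + 4*(-2) = 4 - 8 = -4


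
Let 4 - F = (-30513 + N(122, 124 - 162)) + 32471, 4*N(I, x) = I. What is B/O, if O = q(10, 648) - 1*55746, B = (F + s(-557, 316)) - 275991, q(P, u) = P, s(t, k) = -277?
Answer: 556505/111472 ≈ 4.9923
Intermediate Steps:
N(I, x) = I/4
F = -3969/2 (F = 4 - ((-30513 + (1/4)*122) + 32471) = 4 - ((-30513 + 61/2) + 32471) = 4 - (-60965/2 + 32471) = 4 - 1*3977/2 = 4 - 3977/2 = -3969/2 ≈ -1984.5)
B = -556505/2 (B = (-3969/2 - 277) - 275991 = -4523/2 - 275991 = -556505/2 ≈ -2.7825e+5)
O = -55736 (O = 10 - 1*55746 = 10 - 55746 = -55736)
B/O = -556505/2/(-55736) = -556505/2*(-1/55736) = 556505/111472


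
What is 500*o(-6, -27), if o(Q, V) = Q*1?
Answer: -3000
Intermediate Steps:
o(Q, V) = Q
500*o(-6, -27) = 500*(-6) = -3000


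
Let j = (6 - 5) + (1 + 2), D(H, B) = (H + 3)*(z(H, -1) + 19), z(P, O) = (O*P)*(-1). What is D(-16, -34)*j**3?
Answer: -2496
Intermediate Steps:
z(P, O) = -O*P
D(H, B) = (3 + H)*(19 + H) (D(H, B) = (H + 3)*(-1*(-1)*H + 19) = (3 + H)*(H + 19) = (3 + H)*(19 + H))
j = 4 (j = 1 + 3 = 4)
D(-16, -34)*j**3 = (57 + (-16)**2 + 22*(-16))*4**3 = (57 + 256 - 352)*64 = -39*64 = -2496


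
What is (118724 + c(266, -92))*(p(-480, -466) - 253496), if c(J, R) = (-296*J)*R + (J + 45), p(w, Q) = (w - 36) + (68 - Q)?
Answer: -1866294384066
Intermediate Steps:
p(w, Q) = 32 + w - Q (p(w, Q) = (-36 + w) + (68 - Q) = 32 + w - Q)
c(J, R) = 45 + J - 296*J*R (c(J, R) = -296*J*R + (45 + J) = 45 + J - 296*J*R)
(118724 + c(266, -92))*(p(-480, -466) - 253496) = (118724 + (45 + 266 - 296*266*(-92)))*((32 - 480 - 1*(-466)) - 253496) = (118724 + (45 + 266 + 7243712))*((32 - 480 + 466) - 253496) = (118724 + 7244023)*(18 - 253496) = 7362747*(-253478) = -1866294384066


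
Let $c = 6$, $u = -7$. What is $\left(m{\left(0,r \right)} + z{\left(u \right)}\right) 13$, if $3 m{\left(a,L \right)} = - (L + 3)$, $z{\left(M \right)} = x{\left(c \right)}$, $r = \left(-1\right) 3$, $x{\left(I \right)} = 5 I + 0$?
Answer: $390$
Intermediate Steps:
$x{\left(I \right)} = 5 I$
$r = -3$
$z{\left(M \right)} = 30$ ($z{\left(M \right)} = 5 \cdot 6 = 30$)
$m{\left(a,L \right)} = -1 - \frac{L}{3}$ ($m{\left(a,L \right)} = \frac{\left(-1\right) \left(L + 3\right)}{3} = \frac{\left(-1\right) \left(3 + L\right)}{3} = \frac{-3 - L}{3} = -1 - \frac{L}{3}$)
$\left(m{\left(0,r \right)} + z{\left(u \right)}\right) 13 = \left(\left(-1 - -1\right) + 30\right) 13 = \left(\left(-1 + 1\right) + 30\right) 13 = \left(0 + 30\right) 13 = 30 \cdot 13 = 390$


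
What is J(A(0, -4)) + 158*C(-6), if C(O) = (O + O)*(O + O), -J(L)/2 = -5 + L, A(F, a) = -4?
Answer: 22770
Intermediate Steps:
J(L) = 10 - 2*L (J(L) = -2*(-5 + L) = 10 - 2*L)
C(O) = 4*O² (C(O) = (2*O)*(2*O) = 4*O²)
J(A(0, -4)) + 158*C(-6) = (10 - 2*(-4)) + 158*(4*(-6)²) = (10 + 8) + 158*(4*36) = 18 + 158*144 = 18 + 22752 = 22770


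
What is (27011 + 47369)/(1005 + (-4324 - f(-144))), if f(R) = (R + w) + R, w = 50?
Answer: -74380/3081 ≈ -24.142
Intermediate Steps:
f(R) = 50 + 2*R (f(R) = (R + 50) + R = (50 + R) + R = 50 + 2*R)
(27011 + 47369)/(1005 + (-4324 - f(-144))) = (27011 + 47369)/(1005 + (-4324 - (50 + 2*(-144)))) = 74380/(1005 + (-4324 - (50 - 288))) = 74380/(1005 + (-4324 - 1*(-238))) = 74380/(1005 + (-4324 + 238)) = 74380/(1005 - 4086) = 74380/(-3081) = 74380*(-1/3081) = -74380/3081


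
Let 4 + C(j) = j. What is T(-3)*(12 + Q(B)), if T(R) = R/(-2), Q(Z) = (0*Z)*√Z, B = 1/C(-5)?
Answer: 18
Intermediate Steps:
C(j) = -4 + j
B = -⅑ (B = 1/(-4 - 5) = 1/(-9) = -⅑ ≈ -0.11111)
Q(Z) = 0 (Q(Z) = 0*√Z = 0)
T(R) = -R/2 (T(R) = R*(-½) = -R/2)
T(-3)*(12 + Q(B)) = (-½*(-3))*(12 + 0) = (3/2)*12 = 18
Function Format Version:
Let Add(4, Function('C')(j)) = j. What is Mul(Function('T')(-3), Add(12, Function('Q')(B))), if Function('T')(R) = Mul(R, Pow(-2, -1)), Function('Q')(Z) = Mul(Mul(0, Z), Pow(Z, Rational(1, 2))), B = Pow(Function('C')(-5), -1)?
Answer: 18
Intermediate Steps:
Function('C')(j) = Add(-4, j)
B = Rational(-1, 9) (B = Pow(Add(-4, -5), -1) = Pow(-9, -1) = Rational(-1, 9) ≈ -0.11111)
Function('Q')(Z) = 0 (Function('Q')(Z) = Mul(0, Pow(Z, Rational(1, 2))) = 0)
Function('T')(R) = Mul(Rational(-1, 2), R) (Function('T')(R) = Mul(R, Rational(-1, 2)) = Mul(Rational(-1, 2), R))
Mul(Function('T')(-3), Add(12, Function('Q')(B))) = Mul(Mul(Rational(-1, 2), -3), Add(12, 0)) = Mul(Rational(3, 2), 12) = 18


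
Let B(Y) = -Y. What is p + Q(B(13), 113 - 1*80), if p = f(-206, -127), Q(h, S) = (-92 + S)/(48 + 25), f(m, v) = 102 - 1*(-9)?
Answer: 8044/73 ≈ 110.19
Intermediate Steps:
f(m, v) = 111 (f(m, v) = 102 + 9 = 111)
Q(h, S) = -92/73 + S/73 (Q(h, S) = (-92 + S)/73 = (-92 + S)*(1/73) = -92/73 + S/73)
p = 111
p + Q(B(13), 113 - 1*80) = 111 + (-92/73 + (113 - 1*80)/73) = 111 + (-92/73 + (113 - 80)/73) = 111 + (-92/73 + (1/73)*33) = 111 + (-92/73 + 33/73) = 111 - 59/73 = 8044/73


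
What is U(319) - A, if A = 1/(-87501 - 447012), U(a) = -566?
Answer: -302534357/534513 ≈ -566.00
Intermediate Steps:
A = -1/534513 (A = 1/(-534513) = -1/534513 ≈ -1.8709e-6)
U(319) - A = -566 - 1*(-1/534513) = -566 + 1/534513 = -302534357/534513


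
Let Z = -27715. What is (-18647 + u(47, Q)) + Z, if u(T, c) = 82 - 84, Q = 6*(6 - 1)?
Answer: -46364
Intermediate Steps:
Q = 30 (Q = 6*5 = 30)
u(T, c) = -2
(-18647 + u(47, Q)) + Z = (-18647 - 2) - 27715 = -18649 - 27715 = -46364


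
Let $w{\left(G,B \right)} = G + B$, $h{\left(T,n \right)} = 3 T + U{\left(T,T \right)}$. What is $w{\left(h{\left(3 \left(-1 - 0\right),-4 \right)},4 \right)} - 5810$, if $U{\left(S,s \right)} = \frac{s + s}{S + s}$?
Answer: $-5814$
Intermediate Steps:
$U{\left(S,s \right)} = \frac{2 s}{S + s}$
$h{\left(T,n \right)} = 1 + 3 T$ ($h{\left(T,n \right)} = 3 T + \frac{2 T}{T + T} = 3 T + \frac{2 T}{2 T} = 3 T + 2 T \frac{1}{2 T} = 3 T + 1 = 1 + 3 T$)
$w{\left(G,B \right)} = B + G$
$w{\left(h{\left(3 \left(-1 - 0\right),-4 \right)},4 \right)} - 5810 = \left(4 + \left(1 + 3 \cdot 3 \left(-1 - 0\right)\right)\right) - 5810 = \left(4 + \left(1 + 3 \cdot 3 \left(-1 + 0\right)\right)\right) - 5810 = \left(4 + \left(1 + 3 \cdot 3 \left(-1\right)\right)\right) - 5810 = \left(4 + \left(1 + 3 \left(-3\right)\right)\right) - 5810 = \left(4 + \left(1 - 9\right)\right) - 5810 = \left(4 - 8\right) - 5810 = -4 - 5810 = -5814$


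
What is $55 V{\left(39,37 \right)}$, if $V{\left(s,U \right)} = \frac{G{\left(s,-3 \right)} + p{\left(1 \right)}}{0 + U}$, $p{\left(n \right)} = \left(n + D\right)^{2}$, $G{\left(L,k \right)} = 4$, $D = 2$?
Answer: $\frac{715}{37} \approx 19.324$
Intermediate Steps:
$p{\left(n \right)} = \left(2 + n\right)^{2}$ ($p{\left(n \right)} = \left(n + 2\right)^{2} = \left(2 + n\right)^{2}$)
$V{\left(s,U \right)} = \frac{13}{U}$ ($V{\left(s,U \right)} = \frac{4 + \left(2 + 1\right)^{2}}{0 + U} = \frac{4 + 3^{2}}{U} = \frac{4 + 9}{U} = \frac{13}{U}$)
$55 V{\left(39,37 \right)} = 55 \cdot \frac{13}{37} = \frac{715}{37}$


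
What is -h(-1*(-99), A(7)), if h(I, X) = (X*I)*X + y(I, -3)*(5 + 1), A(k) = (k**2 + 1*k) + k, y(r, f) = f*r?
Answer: -391149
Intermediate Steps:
A(k) = k**2 + 2*k (A(k) = (k**2 + k) + k = (k + k**2) + k = k**2 + 2*k)
h(I, X) = -18*I + I*X**2 (h(I, X) = (X*I)*X + (-3*I)*(5 + 1) = (I*X)*X - 3*I*6 = I*X**2 - 18*I = -18*I + I*X**2)
-h(-1*(-99), A(7)) = -(-1*(-99))*(-18 + (7*(2 + 7))**2) = -99*(-18 + (7*9)**2) = -99*(-18 + 63**2) = -99*(-18 + 3969) = -99*3951 = -1*391149 = -391149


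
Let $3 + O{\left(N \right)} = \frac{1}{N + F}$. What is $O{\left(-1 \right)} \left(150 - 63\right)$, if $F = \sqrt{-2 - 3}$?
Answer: $- \frac{551}{2} - \frac{29 i \sqrt{5}}{2} \approx -275.5 - 32.423 i$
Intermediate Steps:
$F = i \sqrt{5}$ ($F = \sqrt{-5} = i \sqrt{5} \approx 2.2361 i$)
$O{\left(N \right)} = -3 + \frac{1}{N + i \sqrt{5}}$
$O{\left(-1 \right)} \left(150 - 63\right) = \frac{1 - -3 - 3 i \sqrt{5}}{-1 + i \sqrt{5}} \left(150 - 63\right) = \frac{1 + 3 - 3 i \sqrt{5}}{-1 + i \sqrt{5}} \cdot 87 = \frac{4 - 3 i \sqrt{5}}{-1 + i \sqrt{5}} \cdot 87 = \frac{87 \left(4 - 3 i \sqrt{5}\right)}{-1 + i \sqrt{5}}$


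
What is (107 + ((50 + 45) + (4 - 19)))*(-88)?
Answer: -16456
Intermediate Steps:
(107 + ((50 + 45) + (4 - 19)))*(-88) = (107 + (95 - 15))*(-88) = (107 + 80)*(-88) = 187*(-88) = -16456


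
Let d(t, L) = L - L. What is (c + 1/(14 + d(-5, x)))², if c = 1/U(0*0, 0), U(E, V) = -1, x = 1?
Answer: 169/196 ≈ 0.86224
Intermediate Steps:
d(t, L) = 0
c = -1 (c = 1/(-1) = -1)
(c + 1/(14 + d(-5, x)))² = (-1 + 1/(14 + 0))² = (-1 + 1/14)² = (-13/14)² = 169/196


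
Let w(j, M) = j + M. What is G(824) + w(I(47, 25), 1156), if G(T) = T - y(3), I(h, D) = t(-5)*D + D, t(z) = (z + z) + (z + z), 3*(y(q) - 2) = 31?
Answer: 4478/3 ≈ 1492.7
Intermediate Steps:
y(q) = 37/3 (y(q) = 2 + (1/3)*31 = 2 + 31/3 = 37/3)
t(z) = 4*z (t(z) = 2*z + 2*z = 4*z)
I(h, D) = -19*D (I(h, D) = (4*(-5))*D + D = -20*D + D = -19*D)
G(T) = -37/3 + T (G(T) = T - 1*37/3 = T - 37/3 = -37/3 + T)
w(j, M) = M + j
G(824) + w(I(47, 25), 1156) = (-37/3 + 824) + (1156 - 19*25) = 2435/3 + (1156 - 475) = 2435/3 + 681 = 4478/3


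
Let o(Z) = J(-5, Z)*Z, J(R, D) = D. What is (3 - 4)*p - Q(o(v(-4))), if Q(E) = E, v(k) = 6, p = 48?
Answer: -84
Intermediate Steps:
o(Z) = Z**2 (o(Z) = Z*Z = Z**2)
(3 - 4)*p - Q(o(v(-4))) = (3 - 4)*48 - 1*6**2 = -1*48 - 1*36 = -48 - 36 = -84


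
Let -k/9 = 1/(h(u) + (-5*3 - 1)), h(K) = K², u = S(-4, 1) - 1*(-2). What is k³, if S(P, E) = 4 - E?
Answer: -1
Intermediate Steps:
u = 5 (u = (4 - 1*1) - 1*(-2) = (4 - 1) + 2 = 3 + 2 = 5)
k = -1 (k = -9/(5² + (-5*3 - 1)) = -9/(25 + (-15 - 1)) = -9/(25 - 16) = -9/9 = -9*⅑ = -1)
k³ = (-1)³ = -1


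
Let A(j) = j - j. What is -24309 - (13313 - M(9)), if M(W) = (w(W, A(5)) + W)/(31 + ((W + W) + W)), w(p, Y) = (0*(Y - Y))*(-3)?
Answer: -2182067/58 ≈ -37622.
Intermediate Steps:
A(j) = 0
w(p, Y) = 0 (w(p, Y) = (0*0)*(-3) = 0*(-3) = 0)
M(W) = W/(31 + 3*W) (M(W) = (0 + W)/(31 + ((W + W) + W)) = W/(31 + (2*W + W)) = W/(31 + 3*W))
-24309 - (13313 - M(9)) = -24309 - (13313 - 9/(31 + 3*9)) = -24309 - (13313 - 9/(31 + 27)) = -24309 - (13313 - 9/58) = -24309 - 1*772145/58 = -24309 - 772145/58 = -2182067/58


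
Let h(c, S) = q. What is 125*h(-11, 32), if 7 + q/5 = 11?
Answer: 2500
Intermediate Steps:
q = 20 (q = -35 + 5*11 = -35 + 55 = 20)
h(c, S) = 20
125*h(-11, 32) = 125*20 = 2500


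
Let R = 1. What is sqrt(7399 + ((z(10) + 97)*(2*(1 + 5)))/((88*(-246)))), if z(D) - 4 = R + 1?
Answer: 3*sqrt(668867727)/902 ≈ 86.017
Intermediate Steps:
z(D) = 6 (z(D) = 4 + (1 + 1) = 4 + 2 = 6)
sqrt(7399 + ((z(10) + 97)*(2*(1 + 5)))/((88*(-246)))) = sqrt(7399 + ((6 + 97)*(2*(1 + 5)))/((88*(-246)))) = sqrt(7399 + (103*(2*6))/(-21648)) = sqrt(7399 + (103*12)*(-1/21648)) = sqrt(7399 + 1236*(-1/21648)) = sqrt(7399 - 103/1804) = sqrt(13347693/1804) = 3*sqrt(668867727)/902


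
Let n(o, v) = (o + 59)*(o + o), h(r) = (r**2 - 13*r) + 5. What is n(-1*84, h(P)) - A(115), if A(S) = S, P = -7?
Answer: 4085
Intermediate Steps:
h(r) = 5 + r**2 - 13*r
n(o, v) = 2*o*(59 + o) (n(o, v) = (59 + o)*(2*o) = 2*o*(59 + o))
n(-1*84, h(P)) - A(115) = 2*(-1*84)*(59 - 1*84) - 1*115 = 2*(-84)*(59 - 84) - 115 = 2*(-84)*(-25) - 115 = 4200 - 115 = 4085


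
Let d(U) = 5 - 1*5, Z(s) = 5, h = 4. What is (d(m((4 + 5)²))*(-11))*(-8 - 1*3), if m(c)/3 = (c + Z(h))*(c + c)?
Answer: 0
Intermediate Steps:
m(c) = 6*c*(5 + c) (m(c) = 3*((c + 5)*(c + c)) = 3*((5 + c)*(2*c)) = 3*(2*c*(5 + c)) = 6*c*(5 + c))
d(U) = 0 (d(U) = 5 - 5 = 0)
(d(m((4 + 5)²))*(-11))*(-8 - 1*3) = (0*(-11))*(-8 - 1*3) = 0*(-8 - 3) = 0*(-11) = 0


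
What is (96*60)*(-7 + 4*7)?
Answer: 120960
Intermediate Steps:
(96*60)*(-7 + 4*7) = 5760*(-7 + 28) = 5760*21 = 120960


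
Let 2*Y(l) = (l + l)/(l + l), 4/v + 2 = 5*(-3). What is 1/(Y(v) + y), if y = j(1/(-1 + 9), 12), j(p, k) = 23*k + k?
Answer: 2/577 ≈ 0.0034662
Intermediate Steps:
v = -4/17 (v = 4/(-2 + 5*(-3)) = 4/(-2 - 15) = 4/(-17) = 4*(-1/17) = -4/17 ≈ -0.23529)
j(p, k) = 24*k
y = 288 (y = 24*12 = 288)
Y(l) = ½ (Y(l) = ((l + l)/(l + l))/2 = ((2*l)/((2*l)))/2 = ((2*l)*(1/(2*l)))/2 = (½)*1 = ½)
1/(Y(v) + y) = 1/(½ + 288) = 1/(577/2) = 2/577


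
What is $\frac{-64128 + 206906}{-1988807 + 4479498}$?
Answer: $\frac{142778}{2490691} \approx 0.057325$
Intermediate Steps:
$\frac{-64128 + 206906}{-1988807 + 4479498} = \frac{142778}{2490691}$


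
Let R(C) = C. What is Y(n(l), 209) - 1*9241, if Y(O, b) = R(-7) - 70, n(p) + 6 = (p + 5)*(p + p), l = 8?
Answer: -9318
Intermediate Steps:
n(p) = -6 + 2*p*(5 + p) (n(p) = -6 + (p + 5)*(p + p) = -6 + (5 + p)*(2*p) = -6 + 2*p*(5 + p))
Y(O, b) = -77 (Y(O, b) = -7 - 70 = -77)
Y(n(l), 209) - 1*9241 = -77 - 1*9241 = -77 - 9241 = -9318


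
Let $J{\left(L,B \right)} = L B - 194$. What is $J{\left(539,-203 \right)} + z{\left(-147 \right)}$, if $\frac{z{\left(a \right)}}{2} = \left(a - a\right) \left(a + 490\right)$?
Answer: $-109611$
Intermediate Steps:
$J{\left(L,B \right)} = -194 + B L$ ($J{\left(L,B \right)} = B L - 194 = -194 + B L$)
$z{\left(a \right)} = 0$ ($z{\left(a \right)} = 2 \left(a - a\right) \left(a + 490\right) = 2 \cdot 0 \left(490 + a\right) = 2 \cdot 0 = 0$)
$J{\left(539,-203 \right)} + z{\left(-147 \right)} = \left(-194 - 109417\right) + 0 = -109611 + 0 = -109611$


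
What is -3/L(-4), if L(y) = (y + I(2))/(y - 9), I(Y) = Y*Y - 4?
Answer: -39/4 ≈ -9.7500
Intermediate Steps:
I(Y) = -4 + Y² (I(Y) = Y² - 4 = -4 + Y²)
L(y) = y/(-9 + y) (L(y) = (y + (-4 + 2²))/(y - 9) = (y + (-4 + 4))/(-9 + y) = (y + 0)/(-9 + y) = y/(-9 + y))
-3/L(-4) = -3/(-4/(-9 - 4)) = -3/(-4/(-13)) = -3/(-4*(-1/13)) = -3/(4/13) = (13/4)*(-3) = -39/4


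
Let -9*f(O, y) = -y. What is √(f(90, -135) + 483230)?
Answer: √483215 ≈ 695.14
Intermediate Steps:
f(O, y) = y/9 (f(O, y) = -(-1)*y/9 = y/9)
√(f(90, -135) + 483230) = √((⅑)*(-135) + 483230) = √(-15 + 483230) = √483215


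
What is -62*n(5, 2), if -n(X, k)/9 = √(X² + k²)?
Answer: 558*√29 ≈ 3004.9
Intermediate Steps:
n(X, k) = -9*√(X² + k²)
-62*n(5, 2) = -(-558)*√(5² + 2²) = -(-558)*√(25 + 4) = -(-558)*√29 = 558*√29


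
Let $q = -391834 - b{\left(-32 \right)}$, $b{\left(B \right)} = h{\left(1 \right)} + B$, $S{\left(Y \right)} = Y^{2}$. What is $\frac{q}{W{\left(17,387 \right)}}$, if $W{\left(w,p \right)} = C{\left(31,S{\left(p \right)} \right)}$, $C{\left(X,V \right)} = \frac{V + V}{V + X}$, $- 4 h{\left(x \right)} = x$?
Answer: $- \frac{29345951075}{149769} \approx -1.9594 \cdot 10^{5}$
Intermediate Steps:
$h{\left(x \right)} = - \frac{x}{4}$
$b{\left(B \right)} = - \frac{1}{4} + B$ ($b{\left(B \right)} = \left(- \frac{1}{4}\right) 1 + B = - \frac{1}{4} + B$)
$C{\left(X,V \right)} = \frac{2 V}{V + X}$
$W{\left(w,p \right)} = \frac{2 p^{2}}{31 + p^{2}}$ ($W{\left(w,p \right)} = \frac{2 p^{2}}{p^{2} + 31} = \frac{2 p^{2}}{31 + p^{2}}$)
$q = - \frac{1567207}{4}$ ($q = -391834 - \left(- \frac{1}{4} - 32\right) = -391834 - - \frac{129}{4} = -391834 + \frac{129}{4} = - \frac{1567207}{4} \approx -3.918 \cdot 10^{5}$)
$\frac{q}{W{\left(17,387 \right)}} = - \frac{1567207}{4 \frac{2 \cdot 387^{2}}{31 + 387^{2}}} = - \frac{1567207}{4 \cdot 2 \cdot 149769 \frac{1}{31 + 149769}} = - \frac{1567207}{4 \cdot 2 \cdot 149769 \cdot \frac{1}{149800}} = - \frac{1567207}{4 \cdot \frac{149769}{74900}} = \left(- \frac{1567207}{4}\right) \frac{74900}{149769} = - \frac{29345951075}{149769}$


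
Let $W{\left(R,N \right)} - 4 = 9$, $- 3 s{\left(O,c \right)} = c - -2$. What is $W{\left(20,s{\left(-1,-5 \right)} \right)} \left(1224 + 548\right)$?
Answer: $23036$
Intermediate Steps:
$s{\left(O,c \right)} = - \frac{2}{3} - \frac{c}{3}$ ($s{\left(O,c \right)} = - \frac{c - -2}{3} = - \frac{c + 2}{3} = - \frac{2 + c}{3} = - \frac{2}{3} - \frac{c}{3}$)
$W{\left(R,N \right)} = 13$ ($W{\left(R,N \right)} = 4 + 9 = 13$)
$W{\left(20,s{\left(-1,-5 \right)} \right)} \left(1224 + 548\right) = 13 \left(1224 + 548\right) = 13 \cdot 1772 = 23036$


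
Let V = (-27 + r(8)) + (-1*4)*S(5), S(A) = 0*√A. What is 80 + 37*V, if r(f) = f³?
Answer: 18025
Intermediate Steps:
S(A) = 0
V = 485 (V = (-27 + 8³) - 1*4*0 = (-27 + 512) - 4*0 = 485 + 0 = 485)
80 + 37*V = 80 + 37*485 = 80 + 17945 = 18025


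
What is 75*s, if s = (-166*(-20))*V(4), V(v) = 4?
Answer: 996000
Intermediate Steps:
s = 13280 (s = -166*(-20)*4 = 3320*4 = 13280)
75*s = 75*13280 = 996000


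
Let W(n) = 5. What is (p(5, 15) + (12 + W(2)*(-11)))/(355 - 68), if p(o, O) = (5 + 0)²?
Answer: -18/287 ≈ -0.062718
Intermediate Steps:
p(o, O) = 25 (p(o, O) = 5² = 25)
(p(5, 15) + (12 + W(2)*(-11)))/(355 - 68) = (25 + (12 + 5*(-11)))/(355 - 68) = (25 + (12 - 55))/287 = (25 - 43)*(1/287) = -18*1/287 = -18/287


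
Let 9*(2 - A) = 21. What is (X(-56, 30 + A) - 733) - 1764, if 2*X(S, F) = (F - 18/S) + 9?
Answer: -416221/168 ≈ -2477.5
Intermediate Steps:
A = -1/3 (A = 2 - 1/9*21 = 2 - 7/3 = -1/3 ≈ -0.33333)
X(S, F) = 9/2 + F/2 - 9/S (X(S, F) = ((F - 18/S) + 9)/2 = (9 + F - 18/S)/2 = 9/2 + F/2 - 9/S)
(X(-56, 30 + A) - 733) - 1764 = ((1/2)*(-18 - 56*(9 + (30 - 1/3)))/(-56) - 733) - 1764 = ((1/2)*(-1/56)*(-18 - 56*(9 + 89/3)) - 733) - 1764 = ((1/2)*(-1/56)*(-18 - 56*116/3) - 733) - 1764 = ((1/2)*(-1/56)*(-18 - 6496/3) - 733) - 1764 = ((1/2)*(-1/56)*(-6550/3) - 733) - 1764 = (3275/168 - 733) - 1764 = -119869/168 - 1764 = -416221/168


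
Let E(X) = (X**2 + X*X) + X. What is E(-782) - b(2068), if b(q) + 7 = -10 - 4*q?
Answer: 1230555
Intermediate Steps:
E(X) = X + 2*X**2 (E(X) = (X**2 + X**2) + X = 2*X**2 + X = X + 2*X**2)
b(q) = -17 - 4*q (b(q) = -7 + (-10 - 4*q) = -17 - 4*q)
E(-782) - b(2068) = -782*(1 + 2*(-782)) - (-17 - 4*2068) = -782*(1 - 1564) - (-17 - 8272) = -782*(-1563) - 1*(-8289) = 1222266 + 8289 = 1230555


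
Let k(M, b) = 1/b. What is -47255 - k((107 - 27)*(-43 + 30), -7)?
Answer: -330784/7 ≈ -47255.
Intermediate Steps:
-47255 - k((107 - 27)*(-43 + 30), -7) = -47255 - 1/(-7) = -47255 - 1*(-⅐) = -47255 + ⅐ = -330784/7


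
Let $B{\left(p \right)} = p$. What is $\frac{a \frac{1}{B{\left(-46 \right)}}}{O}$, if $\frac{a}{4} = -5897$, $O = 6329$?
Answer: $\frac{11794}{145567} \approx 0.081021$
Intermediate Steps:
$a = -23588$ ($a = 4 \left(-5897\right) = -23588$)
$\frac{a \frac{1}{B{\left(-46 \right)}}}{O} = \frac{\left(-23588\right) \frac{1}{-46}}{6329} = \left(-23588\right) \left(- \frac{1}{46}\right) \frac{1}{6329} = \frac{11794}{23} \cdot \frac{1}{6329} = \frac{11794}{145567}$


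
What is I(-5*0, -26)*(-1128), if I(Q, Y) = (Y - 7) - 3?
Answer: 40608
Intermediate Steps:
I(Q, Y) = -10 + Y (I(Q, Y) = (-7 + Y) - 3 = -10 + Y)
I(-5*0, -26)*(-1128) = (-10 - 26)*(-1128) = -36*(-1128) = 40608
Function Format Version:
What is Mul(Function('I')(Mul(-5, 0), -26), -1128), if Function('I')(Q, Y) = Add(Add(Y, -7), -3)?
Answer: 40608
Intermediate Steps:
Function('I')(Q, Y) = Add(-10, Y) (Function('I')(Q, Y) = Add(Add(-7, Y), -3) = Add(-10, Y))
Mul(Function('I')(Mul(-5, 0), -26), -1128) = Mul(Add(-10, -26), -1128) = Mul(-36, -1128) = 40608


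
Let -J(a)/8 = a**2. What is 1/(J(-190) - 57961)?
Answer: -1/346761 ≈ -2.8838e-6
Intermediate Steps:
J(a) = -8*a**2
1/(J(-190) - 57961) = 1/(-8*(-190)**2 - 57961) = 1/(-8*36100 - 57961) = 1/(-288800 - 57961) = 1/(-346761) = -1/346761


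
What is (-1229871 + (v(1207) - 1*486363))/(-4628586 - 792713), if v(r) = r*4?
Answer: 1711406/5421299 ≈ 0.31568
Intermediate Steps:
v(r) = 4*r
(-1229871 + (v(1207) - 1*486363))/(-4628586 - 792713) = (-1229871 + (4*1207 - 1*486363))/(-4628586 - 792713) = (-1229871 + (4828 - 486363))/(-5421299) = (-1229871 - 481535)*(-1/5421299) = -1711406*(-1/5421299) = 1711406/5421299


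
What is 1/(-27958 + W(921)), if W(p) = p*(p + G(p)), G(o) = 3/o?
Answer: 1/820286 ≈ 1.2191e-6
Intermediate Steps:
W(p) = p*(p + 3/p)
1/(-27958 + W(921)) = 1/(-27958 + (3 + 921²)) = 1/(-27958 + (3 + 848241)) = 1/(-27958 + 848244) = 1/820286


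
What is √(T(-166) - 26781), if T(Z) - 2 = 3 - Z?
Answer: I*√26610 ≈ 163.13*I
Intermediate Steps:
T(Z) = 5 - Z (T(Z) = 2 + (3 - Z) = 5 - Z)
√(T(-166) - 26781) = √((5 - 1*(-166)) - 26781) = √((5 + 166) - 26781) = √(171 - 26781) = √(-26610) = I*√26610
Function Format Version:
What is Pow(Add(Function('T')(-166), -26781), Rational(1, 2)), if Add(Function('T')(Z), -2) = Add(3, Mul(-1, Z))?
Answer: Mul(I, Pow(26610, Rational(1, 2))) ≈ Mul(163.13, I)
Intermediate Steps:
Function('T')(Z) = Add(5, Mul(-1, Z)) (Function('T')(Z) = Add(2, Add(3, Mul(-1, Z))) = Add(5, Mul(-1, Z)))
Pow(Add(Function('T')(-166), -26781), Rational(1, 2)) = Pow(Add(Add(5, Mul(-1, -166)), -26781), Rational(1, 2)) = Pow(Add(Add(5, 166), -26781), Rational(1, 2)) = Pow(Add(171, -26781), Rational(1, 2)) = Pow(-26610, Rational(1, 2)) = Mul(I, Pow(26610, Rational(1, 2)))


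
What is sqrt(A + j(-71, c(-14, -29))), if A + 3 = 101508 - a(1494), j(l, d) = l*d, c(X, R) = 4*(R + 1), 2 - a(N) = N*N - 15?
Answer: 6*sqrt(65041) ≈ 1530.2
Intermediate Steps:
a(N) = 17 - N**2 (a(N) = 2 - (N*N - 15) = 2 - (N**2 - 15) = 2 - (-15 + N**2) = 2 + (15 - N**2) = 17 - N**2)
c(X, R) = 4 + 4*R (c(X, R) = 4*(1 + R) = 4 + 4*R)
j(l, d) = d*l
A = 2333524 (A = -3 + (101508 - (17 - 1*1494**2)) = -3 + (101508 - (17 - 1*2232036)) = -3 + (101508 - (17 - 2232036)) = -3 + (101508 - 1*(-2232019)) = -3 + (101508 + 2232019) = -3 + 2333527 = 2333524)
sqrt(A + j(-71, c(-14, -29))) = sqrt(2333524 + (4 + 4*(-29))*(-71)) = sqrt(2333524 + (4 - 116)*(-71)) = sqrt(2333524 - 112*(-71)) = sqrt(2333524 + 7952) = sqrt(2341476) = 6*sqrt(65041)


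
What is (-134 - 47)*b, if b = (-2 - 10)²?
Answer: -26064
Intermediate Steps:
b = 144 (b = (-12)² = 144)
(-134 - 47)*b = (-134 - 47)*144 = -181*144 = -26064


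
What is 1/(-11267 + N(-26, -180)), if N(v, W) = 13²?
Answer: -1/11098 ≈ -9.0106e-5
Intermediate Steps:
N(v, W) = 169
1/(-11267 + N(-26, -180)) = 1/(-11267 + 169) = 1/(-11098) = -1/11098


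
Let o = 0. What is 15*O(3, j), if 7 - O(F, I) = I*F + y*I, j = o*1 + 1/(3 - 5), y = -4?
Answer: 195/2 ≈ 97.500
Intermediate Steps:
j = -1/2 (j = 0*1 + 1/(3 - 5) = 0 + 1/(-2) = 0 - 1/2 = -1/2 ≈ -0.50000)
O(F, I) = 7 + 4*I - F*I (O(F, I) = 7 - (I*F - 4*I) = 7 - (F*I - 4*I) = 7 - (-4*I + F*I) = 7 + (4*I - F*I) = 7 + 4*I - F*I)
15*O(3, j) = 15*(7 + 4*(-1/2) - 1*3*(-1/2)) = 15*(7 - 2 + 3/2) = 15*(13/2) = 195/2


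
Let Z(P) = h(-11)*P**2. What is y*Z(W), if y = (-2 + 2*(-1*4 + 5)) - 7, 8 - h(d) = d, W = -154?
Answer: -3154228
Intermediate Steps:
h(d) = 8 - d
Z(P) = 19*P**2 (Z(P) = (8 - 1*(-11))*P**2 = (8 + 11)*P**2 = 19*P**2)
y = -7 (y = (-2 + 2*(-4 + 5)) - 7 = (-2 + 2*1) - 7 = (-2 + 2) - 7 = 0 - 7 = -7)
y*Z(W) = -133*(-154)**2 = -133*23716 = -7*450604 = -3154228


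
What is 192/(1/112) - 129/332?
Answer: 7139199/332 ≈ 21504.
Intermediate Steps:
192/(1/112) - 129/332 = 192/(1/112) - 129*1/332 = 192*112 - 129/332 = 21504 - 129/332 = 7139199/332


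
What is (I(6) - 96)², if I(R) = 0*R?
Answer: 9216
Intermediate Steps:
I(R) = 0
(I(6) - 96)² = (0 - 96)² = (-96)² = 9216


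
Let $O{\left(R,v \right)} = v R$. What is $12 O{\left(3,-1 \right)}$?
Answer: $-36$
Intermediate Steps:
$O{\left(R,v \right)} = R v$
$12 O{\left(3,-1 \right)} = 12 \cdot 3 \left(-1\right) = 12 \left(-3\right) = -36$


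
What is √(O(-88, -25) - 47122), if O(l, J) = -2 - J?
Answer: I*√47099 ≈ 217.02*I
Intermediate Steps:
√(O(-88, -25) - 47122) = √((-2 - 1*(-25)) - 47122) = √((-2 + 25) - 47122) = √(23 - 47122) = √(-47099) = I*√47099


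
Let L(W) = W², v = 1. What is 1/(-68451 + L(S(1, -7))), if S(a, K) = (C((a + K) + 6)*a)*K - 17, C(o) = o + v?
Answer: -1/67875 ≈ -1.4733e-5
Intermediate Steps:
C(o) = 1 + o (C(o) = o + 1 = 1 + o)
S(a, K) = -17 + K*a*(7 + K + a) (S(a, K) = ((1 + ((a + K) + 6))*a)*K - 17 = ((1 + ((K + a) + 6))*a)*K - 17 = ((1 + (6 + K + a))*a)*K - 17 = ((7 + K + a)*a)*K - 17 = (a*(7 + K + a))*K - 17 = K*a*(7 + K + a) - 17 = -17 + K*a*(7 + K + a))
1/(-68451 + L(S(1, -7))) = 1/(-68451 + (-17 - 7*1*(7 - 7 + 1))²) = 1/(-68451 + (-17 - 7*1*1)²) = 1/(-68451 + (-17 - 7)²) = 1/(-68451 + (-24)²) = 1/(-68451 + 576) = 1/(-67875) = -1/67875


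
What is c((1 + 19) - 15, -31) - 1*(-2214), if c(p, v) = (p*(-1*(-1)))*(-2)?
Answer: 2204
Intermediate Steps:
c(p, v) = -2*p (c(p, v) = (p*1)*(-2) = p*(-2) = -2*p)
c((1 + 19) - 15, -31) - 1*(-2214) = -2*((1 + 19) - 15) - 1*(-2214) = -2*(20 - 15) + 2214 = -2*5 + 2214 = -10 + 2214 = 2204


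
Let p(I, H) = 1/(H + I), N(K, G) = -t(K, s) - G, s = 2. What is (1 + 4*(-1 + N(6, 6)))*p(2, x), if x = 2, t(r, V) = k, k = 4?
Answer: -43/4 ≈ -10.750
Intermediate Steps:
t(r, V) = 4
N(K, G) = -4 - G (N(K, G) = -1*4 - G = -4 - G)
(1 + 4*(-1 + N(6, 6)))*p(2, x) = (1 + 4*(-1 + (-4 - 1*6)))/(2 + 2) = (1 + 4*(-1 + (-4 - 6)))/4 = (1 + 4*(-1 - 10))*(1/4) = (1 + 4*(-11))*(1/4) = (1 - 44)*(1/4) = -43*1/4 = -43/4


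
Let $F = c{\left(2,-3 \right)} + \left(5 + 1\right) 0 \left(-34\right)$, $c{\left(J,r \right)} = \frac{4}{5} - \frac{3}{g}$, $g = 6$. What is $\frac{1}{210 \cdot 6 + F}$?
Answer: $\frac{10}{12603} \approx 0.00079346$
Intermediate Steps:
$c{\left(J,r \right)} = \frac{3}{10}$ ($c{\left(J,r \right)} = \frac{4}{5} - \frac{3}{6} = 4 \cdot \frac{1}{5} - \frac{1}{2} = \frac{4}{5} - \frac{1}{2} = \frac{3}{10}$)
$F = \frac{3}{10}$ ($F = \frac{3}{10} + \left(5 + 1\right) 0 \left(-34\right) = \frac{3}{10} + 6 \cdot 0 \left(-34\right) = \frac{3}{10} + 0 \left(-34\right) = \frac{3}{10} + 0 = \frac{3}{10} \approx 0.3$)
$\frac{1}{210 \cdot 6 + F} = \frac{1}{210 \cdot 6 + \frac{3}{10}} = \frac{1}{1260 + \frac{3}{10}} = \frac{1}{\frac{12603}{10}} = \frac{10}{12603}$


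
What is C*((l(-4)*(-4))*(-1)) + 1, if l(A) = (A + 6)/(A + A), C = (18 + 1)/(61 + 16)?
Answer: 58/77 ≈ 0.75325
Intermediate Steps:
C = 19/77 ≈ 0.24675
l(A) = (6 + A)/(2*A) (l(A) = (6 + A)/((2*A)) = (6 + A)*(1/(2*A)) = (6 + A)/(2*A))
C*((l(-4)*(-4))*(-1)) + 1 = 19*((((½)*(6 - 4)/(-4))*(-4))*(-1))/77 + 1 = 19*((((½)*(-¼)*2)*(-4))*(-1))/77 + 1 = 19*(-¼*(-4)*(-1))/77 + 1 = 19*(1*(-1))/77 + 1 = (19/77)*(-1) + 1 = -19/77 + 1 = 58/77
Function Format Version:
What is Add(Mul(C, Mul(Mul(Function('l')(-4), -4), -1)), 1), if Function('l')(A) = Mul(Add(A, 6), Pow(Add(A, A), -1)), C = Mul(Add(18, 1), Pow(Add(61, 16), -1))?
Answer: Rational(58, 77) ≈ 0.75325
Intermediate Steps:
C = Rational(19, 77) (C = Mul(19, Pow(77, -1)) = Mul(19, Rational(1, 77)) = Rational(19, 77) ≈ 0.24675)
Function('l')(A) = Mul(Rational(1, 2), Pow(A, -1), Add(6, A)) (Function('l')(A) = Mul(Add(6, A), Pow(Mul(2, A), -1)) = Mul(Add(6, A), Mul(Rational(1, 2), Pow(A, -1))) = Mul(Rational(1, 2), Pow(A, -1), Add(6, A)))
Add(Mul(C, Mul(Mul(Function('l')(-4), -4), -1)), 1) = Add(Mul(Rational(19, 77), Mul(Mul(Mul(Rational(1, 2), Pow(-4, -1), Add(6, -4)), -4), -1)), 1) = Add(Mul(Rational(19, 77), Mul(Mul(Mul(Rational(1, 2), Rational(-1, 4), 2), -4), -1)), 1) = Add(Mul(Rational(19, 77), Mul(Mul(Rational(-1, 4), -4), -1)), 1) = Add(Mul(Rational(19, 77), Mul(1, -1)), 1) = Add(Mul(Rational(19, 77), -1), 1) = Add(Rational(-19, 77), 1) = Rational(58, 77)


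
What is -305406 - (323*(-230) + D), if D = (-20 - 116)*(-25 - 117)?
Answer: -250428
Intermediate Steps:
D = 19312 (D = -136*(-142) = 19312)
-305406 - (323*(-230) + D) = -305406 - (323*(-230) + 19312) = -305406 - (-74290 + 19312) = -305406 - 1*(-54978) = -305406 + 54978 = -250428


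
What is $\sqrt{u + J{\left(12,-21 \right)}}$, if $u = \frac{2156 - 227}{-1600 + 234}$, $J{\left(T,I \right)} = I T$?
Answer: $\frac{i \sqrt{472855926}}{1366} \approx 15.919 i$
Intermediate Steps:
$u = - \frac{1929}{1366}$ ($u = \frac{1929}{-1366} = 1929 \left(- \frac{1}{1366}\right) = - \frac{1929}{1366} \approx -1.4122$)
$\sqrt{u + J{\left(12,-21 \right)}} = \sqrt{- \frac{1929}{1366} - 252} = \sqrt{- \frac{346161}{1366}} = \frac{i \sqrt{472855926}}{1366}$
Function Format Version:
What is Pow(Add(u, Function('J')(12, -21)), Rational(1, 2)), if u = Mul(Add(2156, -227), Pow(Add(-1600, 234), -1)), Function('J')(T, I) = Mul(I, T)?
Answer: Mul(Rational(1, 1366), I, Pow(472855926, Rational(1, 2))) ≈ Mul(15.919, I)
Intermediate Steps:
u = Rational(-1929, 1366) (u = Mul(1929, Pow(-1366, -1)) = Mul(1929, Rational(-1, 1366)) = Rational(-1929, 1366) ≈ -1.4122)
Pow(Add(u, Function('J')(12, -21)), Rational(1, 2)) = Pow(Add(Rational(-1929, 1366), Mul(-21, 12)), Rational(1, 2)) = Pow(Add(Rational(-1929, 1366), -252), Rational(1, 2)) = Pow(Rational(-346161, 1366), Rational(1, 2)) = Mul(Rational(1, 1366), I, Pow(472855926, Rational(1, 2)))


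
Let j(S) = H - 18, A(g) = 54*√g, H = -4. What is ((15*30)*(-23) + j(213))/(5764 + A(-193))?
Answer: -14946052/8446621 + 140022*I*√193/8446621 ≈ -1.7695 + 0.2303*I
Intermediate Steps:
j(S) = -22 (j(S) = -4 - 18 = -22)
((15*30)*(-23) + j(213))/(5764 + A(-193)) = ((15*30)*(-23) - 22)/(5764 + 54*√(-193)) = (450*(-23) - 22)/(5764 + 54*(I*√193)) = (-10350 - 22)/(5764 + 54*I*√193) = -10372/(5764 + 54*I*√193)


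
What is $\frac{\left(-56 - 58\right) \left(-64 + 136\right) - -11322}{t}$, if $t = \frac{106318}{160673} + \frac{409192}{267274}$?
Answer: $\frac{530661626039}{373659299} \approx 1420.2$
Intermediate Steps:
$t = \frac{6725867382}{3067408243}$ ($t = 106318 \cdot \frac{1}{160673} + 409192 \cdot \frac{1}{267274} = \frac{106318}{160673} + \frac{29228}{19091} = \frac{6725867382}{3067408243} \approx 2.1927$)
$\frac{\left(-56 - 58\right) \left(-64 + 136\right) - -11322}{t} = \frac{\left(-56 - 58\right) \left(-64 + 136\right) - -11322}{\frac{6725867382}{3067408243}} = \left(\left(-114\right) 72 + 11322\right) \frac{3067408243}{6725867382} = \left(-8208 + 11322\right) \frac{3067408243}{6725867382} = 3114 \cdot \frac{3067408243}{6725867382} = \frac{530661626039}{373659299}$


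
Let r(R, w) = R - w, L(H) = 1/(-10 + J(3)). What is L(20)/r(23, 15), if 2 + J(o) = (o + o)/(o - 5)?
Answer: -1/120 ≈ -0.0083333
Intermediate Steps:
J(o) = -2 + 2*o/(-5 + o) (J(o) = -2 + (o + o)/(o - 5) = -2 + (2*o)/(-5 + o) = -2 + 2*o/(-5 + o))
L(H) = -1/15 (L(H) = 1/(-10 + 10/(-5 + 3)) = 1/(-10 + 10/(-2)) = 1/(-10 + 10*(-1/2)) = 1/(-10 - 5) = 1/(-15) = -1/15)
L(20)/r(23, 15) = -1/(15*(23 - 1*15)) = -1/(15*(23 - 15)) = -1/15/8 = -1/15*1/8 = -1/120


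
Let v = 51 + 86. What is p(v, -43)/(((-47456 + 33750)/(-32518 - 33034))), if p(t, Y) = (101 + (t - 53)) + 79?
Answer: 786624/623 ≈ 1262.6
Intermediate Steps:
v = 137
p(t, Y) = 127 + t (p(t, Y) = (101 + (-53 + t)) + 79 = (48 + t) + 79 = 127 + t)
p(v, -43)/(((-47456 + 33750)/(-32518 - 33034))) = (127 + 137)/(((-47456 + 33750)/(-32518 - 33034))) = 264/((-13706/(-65552))) = 264/((-13706*(-1/65552))) = 264/(6853/32776) = 264*(32776/6853) = 786624/623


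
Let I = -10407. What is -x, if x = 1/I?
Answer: 1/10407 ≈ 9.6089e-5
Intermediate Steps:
x = -1/10407 (x = 1/(-10407) = -1/10407 ≈ -9.6089e-5)
-x = -1*(-1/10407) = 1/10407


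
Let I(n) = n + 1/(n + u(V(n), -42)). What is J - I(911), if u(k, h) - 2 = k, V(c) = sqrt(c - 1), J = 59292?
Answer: 48611464166/832659 + sqrt(910)/832659 ≈ 58381.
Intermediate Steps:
V(c) = sqrt(-1 + c)
u(k, h) = 2 + k
I(n) = n + 1/(2 + n + sqrt(-1 + n)) (I(n) = n + 1/(n + (2 + sqrt(-1 + n))) = n + 1/(2 + n + sqrt(-1 + n)))
J - I(911) = 59292 - (1 + 911**2 + 911*(2 + sqrt(-1 + 911)))/(2 + 911 + sqrt(-1 + 911)) = 59292 - (1 + 829921 + 911*(2 + sqrt(910)))/(2 + 911 + sqrt(910)) = 59292 - (1 + 829921 + (1822 + 911*sqrt(910)))/(913 + sqrt(910)) = 59292 - (831744 + 911*sqrt(910))/(913 + sqrt(910))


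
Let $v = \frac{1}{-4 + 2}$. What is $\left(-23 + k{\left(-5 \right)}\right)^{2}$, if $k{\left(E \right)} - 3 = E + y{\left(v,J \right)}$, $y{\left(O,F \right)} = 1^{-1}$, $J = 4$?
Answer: $576$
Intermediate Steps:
$v = - \frac{1}{2}$ ($v = \frac{1}{-2} = - \frac{1}{2} \approx -0.5$)
$y{\left(O,F \right)} = 1$
$k{\left(E \right)} = 4 + E$ ($k{\left(E \right)} = 3 + \left(E + 1\right) = 3 + \left(1 + E\right) = 4 + E$)
$\left(-23 + k{\left(-5 \right)}\right)^{2} = \left(-23 + \left(4 - 5\right)\right)^{2} = \left(-23 - 1\right)^{2} = \left(-24\right)^{2} = 576$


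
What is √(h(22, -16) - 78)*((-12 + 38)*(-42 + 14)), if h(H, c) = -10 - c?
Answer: -4368*I*√2 ≈ -6177.3*I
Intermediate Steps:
√(h(22, -16) - 78)*((-12 + 38)*(-42 + 14)) = √((-10 - 1*(-16)) - 78)*((-12 + 38)*(-42 + 14)) = √((-10 + 16) - 78)*(26*(-28)) = √(6 - 78)*(-728) = √(-72)*(-728) = (6*I*√2)*(-728) = -4368*I*√2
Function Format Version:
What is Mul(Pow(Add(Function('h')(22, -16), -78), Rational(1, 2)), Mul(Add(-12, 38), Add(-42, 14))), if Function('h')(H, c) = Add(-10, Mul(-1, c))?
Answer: Mul(-4368, I, Pow(2, Rational(1, 2))) ≈ Mul(-6177.3, I)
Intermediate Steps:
Mul(Pow(Add(Function('h')(22, -16), -78), Rational(1, 2)), Mul(Add(-12, 38), Add(-42, 14))) = Mul(Pow(Add(Add(-10, Mul(-1, -16)), -78), Rational(1, 2)), Mul(Add(-12, 38), Add(-42, 14))) = Mul(Pow(Add(Add(-10, 16), -78), Rational(1, 2)), Mul(26, -28)) = Mul(Pow(Add(6, -78), Rational(1, 2)), -728) = Mul(Pow(-72, Rational(1, 2)), -728) = Mul(Mul(6, I, Pow(2, Rational(1, 2))), -728) = Mul(-4368, I, Pow(2, Rational(1, 2)))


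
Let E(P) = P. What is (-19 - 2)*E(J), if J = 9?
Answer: -189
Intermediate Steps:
(-19 - 2)*E(J) = (-19 - 2)*9 = -21*9 = -189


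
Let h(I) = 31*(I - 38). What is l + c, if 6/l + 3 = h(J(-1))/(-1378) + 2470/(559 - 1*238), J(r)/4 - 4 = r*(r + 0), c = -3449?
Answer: -1944369002/563941 ≈ -3447.8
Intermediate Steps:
J(r) = 16 + 4*r² (J(r) = 16 + 4*(r*(r + 0)) = 16 + 4*(r*r) = 16 + 4*r²)
h(I) = -1178 + 31*I (h(I) = 31*(-38 + I) = -1178 + 31*I)
l = 663507/563941 (l = 6/(-3 + ((-1178 + 31*(16 + 4*(-1)²))/(-1378) + 2470/(559 - 1*238))) = 6/(-3 + ((-1178 + 31*(16 + 4*1))*(-1/1378) + 2470/(559 - 238))) = 6/(-3 + ((-1178 + 31*(16 + 4))*(-1/1378) + 2470/321)) = 6/(-3 + ((-1178 + 31*20)*(-1/1378) + 2470*(1/321))) = 6/(-3 + ((-1178 + 620)*(-1/1378) + 2470/321)) = 6/(-3 + (-558*(-1/1378) + 2470/321)) = 6/(-3 + (279/689 + 2470/321)) = 6/(-3 + 1791389/221169) = 6/(1127882/221169) = 6*(221169/1127882) = 663507/563941 ≈ 1.1766)
l + c = 663507/563941 - 3449 = -1944369002/563941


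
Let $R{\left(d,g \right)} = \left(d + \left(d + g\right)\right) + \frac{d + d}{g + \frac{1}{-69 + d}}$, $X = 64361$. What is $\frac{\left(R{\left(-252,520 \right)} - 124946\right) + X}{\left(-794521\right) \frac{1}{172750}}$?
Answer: $\frac{1746550644561250}{132620650799} \approx 13170.0$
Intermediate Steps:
$R{\left(d,g \right)} = g + 2 d + \frac{2 d}{g + \frac{1}{-69 + d}}$ ($R{\left(d,g \right)} = \left(g + 2 d\right) + \frac{2 d}{g + \frac{1}{-69 + d}} = g + 2 d + \frac{2 d}{g + \frac{1}{-69 + d}}$)
$\frac{\left(R{\left(-252,520 \right)} - 124946\right) + X}{\left(-794521\right) \frac{1}{172750}} = \frac{\left(\frac{520 - -34272 - 69 \cdot 520^{2} + 2 \left(-252\right)^{2} - 252 \cdot 520^{2} - \left(-34776\right) 520 + 2 \cdot 520 \left(-252\right)^{2}}{1 - 35880 - 131040} - 124946\right) + 64361}{\left(-794521\right) \frac{1}{172750}} = \frac{\left(\frac{520 + 34272 - 18657600 + 2 \cdot 63504 - 68140800 + 18083520 + 2 \cdot 520 \cdot 63504}{1 - 35880 - 131040} - 124946\right) + 64361}{\left(-794521\right) \frac{1}{172750}} = \frac{\left(\frac{520 + 34272 - 18657600 + 127008 - 68140800 + 18083520 + 66044160}{-166919} - 124946\right) + 64361}{- \frac{794521}{172750}} = \left(\left(\left(- \frac{1}{166919}\right) \left(-2508920\right) - 124946\right) + 64361\right) \left(- \frac{172750}{794521}\right) = \left(\left(\frac{2508920}{166919} - 124946\right) + 64361\right) \left(- \frac{172750}{794521}\right) = \left(- \frac{20853352454}{166919} + 64361\right) \left(- \frac{172750}{794521}\right) = \left(- \frac{10110278695}{166919}\right) \left(- \frac{172750}{794521}\right) = \frac{1746550644561250}{132620650799}$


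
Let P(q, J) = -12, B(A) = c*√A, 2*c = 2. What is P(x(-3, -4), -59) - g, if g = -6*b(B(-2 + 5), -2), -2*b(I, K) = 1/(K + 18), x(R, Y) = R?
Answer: -195/16 ≈ -12.188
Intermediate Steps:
c = 1 (c = (½)*2 = 1)
B(A) = √A (B(A) = 1*√A = √A)
b(I, K) = -1/(2*(18 + K)) (b(I, K) = -1/(2*(K + 18)) = -1/(2*(18 + K)))
g = 3/16 (g = -(-6)/(36 + 2*(-2)) = -(-6)/(36 - 4) = -(-6)/32 = -6*(-1/32) = 3/16 ≈ 0.18750)
P(x(-3, -4), -59) - g = -12 - 1*3/16 = -12 - 3/16 = -195/16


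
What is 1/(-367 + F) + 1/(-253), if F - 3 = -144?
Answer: -761/128524 ≈ -0.0059211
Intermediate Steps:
F = -141 (F = 3 - 144 = -141)
1/(-367 + F) + 1/(-253) = 1/(-367 - 141) + 1/(-253) = 1/(-508) - 1/253 = -1/508 - 1/253 = -761/128524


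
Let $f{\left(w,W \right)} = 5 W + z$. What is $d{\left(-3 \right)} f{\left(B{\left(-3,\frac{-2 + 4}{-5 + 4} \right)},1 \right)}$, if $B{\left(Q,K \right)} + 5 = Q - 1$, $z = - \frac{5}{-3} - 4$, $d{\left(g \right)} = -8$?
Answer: $- \frac{64}{3} \approx -21.333$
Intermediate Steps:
$z = - \frac{7}{3}$ ($z = \left(-5\right) \left(- \frac{1}{3}\right) - 4 = \frac{5}{3} - 4 = - \frac{7}{3} \approx -2.3333$)
$B{\left(Q,K \right)} = -6 + Q$ ($B{\left(Q,K \right)} = -5 + \left(Q - 1\right) = -5 + \left(-1 + Q\right) = -6 + Q$)
$f{\left(w,W \right)} = - \frac{7}{3} + 5 W$ ($f{\left(w,W \right)} = 5 W - \frac{7}{3} = - \frac{7}{3} + 5 W$)
$d{\left(-3 \right)} f{\left(B{\left(-3,\frac{-2 + 4}{-5 + 4} \right)},1 \right)} = - 8 \left(- \frac{7}{3} + 5 \cdot 1\right) = - 8 \left(- \frac{7}{3} + 5\right) = \left(-8\right) \frac{8}{3} = - \frac{64}{3}$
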